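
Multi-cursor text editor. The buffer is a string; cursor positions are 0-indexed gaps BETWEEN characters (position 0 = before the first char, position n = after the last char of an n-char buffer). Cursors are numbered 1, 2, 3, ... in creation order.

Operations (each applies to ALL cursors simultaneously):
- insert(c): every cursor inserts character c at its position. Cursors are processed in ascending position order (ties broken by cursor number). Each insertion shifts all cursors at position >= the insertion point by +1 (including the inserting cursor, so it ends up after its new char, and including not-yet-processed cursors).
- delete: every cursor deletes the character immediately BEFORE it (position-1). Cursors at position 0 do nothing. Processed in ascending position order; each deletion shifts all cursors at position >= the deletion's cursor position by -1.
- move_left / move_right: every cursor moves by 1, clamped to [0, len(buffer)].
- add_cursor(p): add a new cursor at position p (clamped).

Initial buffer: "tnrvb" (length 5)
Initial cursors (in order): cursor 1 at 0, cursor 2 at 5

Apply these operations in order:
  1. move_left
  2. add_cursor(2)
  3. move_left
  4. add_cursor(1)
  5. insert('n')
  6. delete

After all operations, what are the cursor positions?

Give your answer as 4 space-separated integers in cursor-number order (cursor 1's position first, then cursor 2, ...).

After op 1 (move_left): buffer="tnrvb" (len 5), cursors c1@0 c2@4, authorship .....
After op 2 (add_cursor(2)): buffer="tnrvb" (len 5), cursors c1@0 c3@2 c2@4, authorship .....
After op 3 (move_left): buffer="tnrvb" (len 5), cursors c1@0 c3@1 c2@3, authorship .....
After op 4 (add_cursor(1)): buffer="tnrvb" (len 5), cursors c1@0 c3@1 c4@1 c2@3, authorship .....
After op 5 (insert('n')): buffer="ntnnnrnvb" (len 9), cursors c1@1 c3@4 c4@4 c2@7, authorship 1.34..2..
After op 6 (delete): buffer="tnrvb" (len 5), cursors c1@0 c3@1 c4@1 c2@3, authorship .....

Answer: 0 3 1 1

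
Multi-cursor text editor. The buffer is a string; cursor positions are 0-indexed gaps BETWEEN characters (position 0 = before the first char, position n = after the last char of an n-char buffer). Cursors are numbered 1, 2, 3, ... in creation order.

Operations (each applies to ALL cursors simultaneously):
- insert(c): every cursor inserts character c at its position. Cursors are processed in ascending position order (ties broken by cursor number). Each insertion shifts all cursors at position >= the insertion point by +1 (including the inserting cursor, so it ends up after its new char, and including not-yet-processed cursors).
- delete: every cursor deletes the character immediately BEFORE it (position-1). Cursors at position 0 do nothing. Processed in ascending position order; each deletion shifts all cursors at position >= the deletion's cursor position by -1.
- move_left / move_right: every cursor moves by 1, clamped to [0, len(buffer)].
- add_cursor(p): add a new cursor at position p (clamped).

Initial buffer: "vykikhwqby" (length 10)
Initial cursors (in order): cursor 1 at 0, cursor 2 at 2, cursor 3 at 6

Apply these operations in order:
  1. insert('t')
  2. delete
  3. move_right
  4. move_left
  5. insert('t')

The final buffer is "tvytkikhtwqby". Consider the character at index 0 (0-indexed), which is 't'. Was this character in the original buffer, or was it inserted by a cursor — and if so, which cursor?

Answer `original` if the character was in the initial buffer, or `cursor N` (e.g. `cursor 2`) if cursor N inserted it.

Answer: cursor 1

Derivation:
After op 1 (insert('t')): buffer="tvytkikhtwqby" (len 13), cursors c1@1 c2@4 c3@9, authorship 1..2....3....
After op 2 (delete): buffer="vykikhwqby" (len 10), cursors c1@0 c2@2 c3@6, authorship ..........
After op 3 (move_right): buffer="vykikhwqby" (len 10), cursors c1@1 c2@3 c3@7, authorship ..........
After op 4 (move_left): buffer="vykikhwqby" (len 10), cursors c1@0 c2@2 c3@6, authorship ..........
After op 5 (insert('t')): buffer="tvytkikhtwqby" (len 13), cursors c1@1 c2@4 c3@9, authorship 1..2....3....
Authorship (.=original, N=cursor N): 1 . . 2 . . . . 3 . . . .
Index 0: author = 1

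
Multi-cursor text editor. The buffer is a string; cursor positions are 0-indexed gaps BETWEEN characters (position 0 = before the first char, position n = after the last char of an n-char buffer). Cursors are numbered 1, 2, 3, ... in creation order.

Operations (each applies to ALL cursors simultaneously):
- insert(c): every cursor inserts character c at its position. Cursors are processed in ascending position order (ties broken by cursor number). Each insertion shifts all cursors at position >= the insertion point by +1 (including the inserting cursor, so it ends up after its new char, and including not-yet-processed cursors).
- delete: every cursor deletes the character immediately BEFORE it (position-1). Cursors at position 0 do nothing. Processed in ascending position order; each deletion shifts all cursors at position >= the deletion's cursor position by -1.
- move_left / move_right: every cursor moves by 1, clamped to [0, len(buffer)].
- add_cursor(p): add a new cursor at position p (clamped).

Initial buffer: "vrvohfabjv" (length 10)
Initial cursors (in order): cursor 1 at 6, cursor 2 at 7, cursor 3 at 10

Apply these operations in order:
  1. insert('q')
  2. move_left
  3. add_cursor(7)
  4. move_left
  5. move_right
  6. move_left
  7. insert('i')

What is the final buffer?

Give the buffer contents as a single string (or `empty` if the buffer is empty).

After op 1 (insert('q')): buffer="vrvohfqaqbjvq" (len 13), cursors c1@7 c2@9 c3@13, authorship ......1.2...3
After op 2 (move_left): buffer="vrvohfqaqbjvq" (len 13), cursors c1@6 c2@8 c3@12, authorship ......1.2...3
After op 3 (add_cursor(7)): buffer="vrvohfqaqbjvq" (len 13), cursors c1@6 c4@7 c2@8 c3@12, authorship ......1.2...3
After op 4 (move_left): buffer="vrvohfqaqbjvq" (len 13), cursors c1@5 c4@6 c2@7 c3@11, authorship ......1.2...3
After op 5 (move_right): buffer="vrvohfqaqbjvq" (len 13), cursors c1@6 c4@7 c2@8 c3@12, authorship ......1.2...3
After op 6 (move_left): buffer="vrvohfqaqbjvq" (len 13), cursors c1@5 c4@6 c2@7 c3@11, authorship ......1.2...3
After op 7 (insert('i')): buffer="vrvohifiqiaqbjivq" (len 17), cursors c1@6 c4@8 c2@10 c3@15, authorship .....1.412.2..3.3

Answer: vrvohifiqiaqbjivq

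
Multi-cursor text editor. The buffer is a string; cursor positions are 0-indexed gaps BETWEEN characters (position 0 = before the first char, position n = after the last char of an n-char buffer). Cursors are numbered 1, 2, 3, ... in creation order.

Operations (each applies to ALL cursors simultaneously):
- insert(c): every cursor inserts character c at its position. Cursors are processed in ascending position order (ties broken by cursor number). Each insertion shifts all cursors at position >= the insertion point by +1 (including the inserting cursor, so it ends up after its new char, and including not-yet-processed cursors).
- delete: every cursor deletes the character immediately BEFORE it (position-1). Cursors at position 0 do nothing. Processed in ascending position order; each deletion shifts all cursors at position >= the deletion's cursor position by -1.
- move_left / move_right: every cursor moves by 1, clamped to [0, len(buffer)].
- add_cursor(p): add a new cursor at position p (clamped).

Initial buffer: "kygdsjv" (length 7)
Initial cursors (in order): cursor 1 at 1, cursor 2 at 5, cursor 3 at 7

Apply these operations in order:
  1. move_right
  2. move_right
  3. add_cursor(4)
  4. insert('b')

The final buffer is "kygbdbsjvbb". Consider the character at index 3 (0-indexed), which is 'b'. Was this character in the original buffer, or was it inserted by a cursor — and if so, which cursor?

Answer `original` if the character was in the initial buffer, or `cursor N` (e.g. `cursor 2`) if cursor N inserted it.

After op 1 (move_right): buffer="kygdsjv" (len 7), cursors c1@2 c2@6 c3@7, authorship .......
After op 2 (move_right): buffer="kygdsjv" (len 7), cursors c1@3 c2@7 c3@7, authorship .......
After op 3 (add_cursor(4)): buffer="kygdsjv" (len 7), cursors c1@3 c4@4 c2@7 c3@7, authorship .......
After op 4 (insert('b')): buffer="kygbdbsjvbb" (len 11), cursors c1@4 c4@6 c2@11 c3@11, authorship ...1.4...23
Authorship (.=original, N=cursor N): . . . 1 . 4 . . . 2 3
Index 3: author = 1

Answer: cursor 1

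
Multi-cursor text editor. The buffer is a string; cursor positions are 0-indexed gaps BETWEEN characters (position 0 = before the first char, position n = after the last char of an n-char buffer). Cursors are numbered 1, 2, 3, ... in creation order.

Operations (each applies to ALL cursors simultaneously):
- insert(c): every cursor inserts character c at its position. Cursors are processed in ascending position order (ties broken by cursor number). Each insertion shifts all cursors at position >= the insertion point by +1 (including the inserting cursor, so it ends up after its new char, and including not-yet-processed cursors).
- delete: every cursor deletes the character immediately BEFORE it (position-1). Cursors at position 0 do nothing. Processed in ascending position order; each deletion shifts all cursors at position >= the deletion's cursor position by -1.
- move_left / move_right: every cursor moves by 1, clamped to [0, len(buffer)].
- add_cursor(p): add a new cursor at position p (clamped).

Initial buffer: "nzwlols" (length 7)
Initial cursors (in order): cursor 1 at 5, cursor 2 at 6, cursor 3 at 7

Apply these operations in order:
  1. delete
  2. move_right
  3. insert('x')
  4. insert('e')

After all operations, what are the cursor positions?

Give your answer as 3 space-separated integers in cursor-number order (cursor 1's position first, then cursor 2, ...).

Answer: 10 10 10

Derivation:
After op 1 (delete): buffer="nzwl" (len 4), cursors c1@4 c2@4 c3@4, authorship ....
After op 2 (move_right): buffer="nzwl" (len 4), cursors c1@4 c2@4 c3@4, authorship ....
After op 3 (insert('x')): buffer="nzwlxxx" (len 7), cursors c1@7 c2@7 c3@7, authorship ....123
After op 4 (insert('e')): buffer="nzwlxxxeee" (len 10), cursors c1@10 c2@10 c3@10, authorship ....123123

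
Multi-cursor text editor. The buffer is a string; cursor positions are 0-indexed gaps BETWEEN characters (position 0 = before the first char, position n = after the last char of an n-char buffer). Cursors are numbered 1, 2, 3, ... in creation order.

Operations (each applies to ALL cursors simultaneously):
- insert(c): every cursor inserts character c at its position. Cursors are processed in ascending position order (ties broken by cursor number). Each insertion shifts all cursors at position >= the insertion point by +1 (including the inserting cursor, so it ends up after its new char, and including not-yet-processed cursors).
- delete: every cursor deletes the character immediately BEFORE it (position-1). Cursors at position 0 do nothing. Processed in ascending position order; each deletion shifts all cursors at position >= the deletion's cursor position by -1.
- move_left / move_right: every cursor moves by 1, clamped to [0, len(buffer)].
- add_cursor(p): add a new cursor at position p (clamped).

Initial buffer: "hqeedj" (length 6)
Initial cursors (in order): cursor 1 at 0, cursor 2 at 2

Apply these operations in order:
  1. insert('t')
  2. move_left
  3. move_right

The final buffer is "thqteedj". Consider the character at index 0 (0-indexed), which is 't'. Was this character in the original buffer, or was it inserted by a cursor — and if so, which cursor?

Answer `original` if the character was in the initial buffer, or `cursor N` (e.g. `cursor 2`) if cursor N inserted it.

After op 1 (insert('t')): buffer="thqteedj" (len 8), cursors c1@1 c2@4, authorship 1..2....
After op 2 (move_left): buffer="thqteedj" (len 8), cursors c1@0 c2@3, authorship 1..2....
After op 3 (move_right): buffer="thqteedj" (len 8), cursors c1@1 c2@4, authorship 1..2....
Authorship (.=original, N=cursor N): 1 . . 2 . . . .
Index 0: author = 1

Answer: cursor 1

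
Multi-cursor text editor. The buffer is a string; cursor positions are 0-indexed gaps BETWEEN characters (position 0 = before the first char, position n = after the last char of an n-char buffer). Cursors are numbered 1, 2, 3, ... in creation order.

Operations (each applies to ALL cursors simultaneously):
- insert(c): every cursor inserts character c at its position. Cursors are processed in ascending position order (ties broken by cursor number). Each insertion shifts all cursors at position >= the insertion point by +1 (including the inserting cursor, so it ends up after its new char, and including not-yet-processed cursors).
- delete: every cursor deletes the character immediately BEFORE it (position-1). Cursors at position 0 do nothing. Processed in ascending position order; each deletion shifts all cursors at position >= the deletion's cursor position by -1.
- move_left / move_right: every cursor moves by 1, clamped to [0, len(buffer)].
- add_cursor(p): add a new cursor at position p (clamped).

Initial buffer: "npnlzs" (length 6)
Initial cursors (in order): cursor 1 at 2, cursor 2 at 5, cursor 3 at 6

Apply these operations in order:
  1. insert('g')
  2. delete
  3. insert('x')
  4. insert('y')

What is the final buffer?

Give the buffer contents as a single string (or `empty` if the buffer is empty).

After op 1 (insert('g')): buffer="npgnlzgsg" (len 9), cursors c1@3 c2@7 c3@9, authorship ..1...2.3
After op 2 (delete): buffer="npnlzs" (len 6), cursors c1@2 c2@5 c3@6, authorship ......
After op 3 (insert('x')): buffer="npxnlzxsx" (len 9), cursors c1@3 c2@7 c3@9, authorship ..1...2.3
After op 4 (insert('y')): buffer="npxynlzxysxy" (len 12), cursors c1@4 c2@9 c3@12, authorship ..11...22.33

Answer: npxynlzxysxy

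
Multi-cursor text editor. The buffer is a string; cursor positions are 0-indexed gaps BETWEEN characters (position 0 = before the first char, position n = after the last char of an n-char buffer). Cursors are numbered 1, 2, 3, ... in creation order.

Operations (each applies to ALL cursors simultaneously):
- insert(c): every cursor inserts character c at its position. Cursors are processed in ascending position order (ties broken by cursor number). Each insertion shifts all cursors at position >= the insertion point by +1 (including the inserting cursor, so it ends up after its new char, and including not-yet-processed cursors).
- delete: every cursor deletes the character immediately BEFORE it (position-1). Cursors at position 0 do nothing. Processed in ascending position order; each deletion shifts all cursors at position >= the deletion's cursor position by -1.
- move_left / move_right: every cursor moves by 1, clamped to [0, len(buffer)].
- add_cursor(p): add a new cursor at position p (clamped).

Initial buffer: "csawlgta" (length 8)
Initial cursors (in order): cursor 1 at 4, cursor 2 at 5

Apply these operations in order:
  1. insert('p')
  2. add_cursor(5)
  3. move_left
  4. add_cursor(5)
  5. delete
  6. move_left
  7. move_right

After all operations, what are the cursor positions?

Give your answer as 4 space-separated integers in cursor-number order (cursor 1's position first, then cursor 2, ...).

Answer: 2 2 2 2

Derivation:
After op 1 (insert('p')): buffer="csawplpgta" (len 10), cursors c1@5 c2@7, authorship ....1.2...
After op 2 (add_cursor(5)): buffer="csawplpgta" (len 10), cursors c1@5 c3@5 c2@7, authorship ....1.2...
After op 3 (move_left): buffer="csawplpgta" (len 10), cursors c1@4 c3@4 c2@6, authorship ....1.2...
After op 4 (add_cursor(5)): buffer="csawplpgta" (len 10), cursors c1@4 c3@4 c4@5 c2@6, authorship ....1.2...
After op 5 (delete): buffer="cspgta" (len 6), cursors c1@2 c2@2 c3@2 c4@2, authorship ..2...
After op 6 (move_left): buffer="cspgta" (len 6), cursors c1@1 c2@1 c3@1 c4@1, authorship ..2...
After op 7 (move_right): buffer="cspgta" (len 6), cursors c1@2 c2@2 c3@2 c4@2, authorship ..2...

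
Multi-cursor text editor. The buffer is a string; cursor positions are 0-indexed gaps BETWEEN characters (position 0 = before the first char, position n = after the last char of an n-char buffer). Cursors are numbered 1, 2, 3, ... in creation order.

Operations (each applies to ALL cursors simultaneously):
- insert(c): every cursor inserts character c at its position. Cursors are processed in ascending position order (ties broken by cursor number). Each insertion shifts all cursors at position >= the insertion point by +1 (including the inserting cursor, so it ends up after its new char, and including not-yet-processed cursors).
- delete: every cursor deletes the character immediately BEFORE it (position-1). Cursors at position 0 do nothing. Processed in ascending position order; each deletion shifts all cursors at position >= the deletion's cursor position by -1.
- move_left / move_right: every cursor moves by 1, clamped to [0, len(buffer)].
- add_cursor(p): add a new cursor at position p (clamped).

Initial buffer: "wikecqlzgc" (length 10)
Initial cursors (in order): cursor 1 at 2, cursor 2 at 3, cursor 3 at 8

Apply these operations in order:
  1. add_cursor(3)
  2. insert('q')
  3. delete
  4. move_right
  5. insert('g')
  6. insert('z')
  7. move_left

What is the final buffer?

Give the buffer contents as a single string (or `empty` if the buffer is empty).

After op 1 (add_cursor(3)): buffer="wikecqlzgc" (len 10), cursors c1@2 c2@3 c4@3 c3@8, authorship ..........
After op 2 (insert('q')): buffer="wiqkqqecqlzqgc" (len 14), cursors c1@3 c2@6 c4@6 c3@12, authorship ..1.24.....3..
After op 3 (delete): buffer="wikecqlzgc" (len 10), cursors c1@2 c2@3 c4@3 c3@8, authorship ..........
After op 4 (move_right): buffer="wikecqlzgc" (len 10), cursors c1@3 c2@4 c4@4 c3@9, authorship ..........
After op 5 (insert('g')): buffer="wikgeggcqlzggc" (len 14), cursors c1@4 c2@7 c4@7 c3@13, authorship ...1.24.....3.
After op 6 (insert('z')): buffer="wikgzeggzzcqlzggzc" (len 18), cursors c1@5 c2@10 c4@10 c3@17, authorship ...11.2424.....33.
After op 7 (move_left): buffer="wikgzeggzzcqlzggzc" (len 18), cursors c1@4 c2@9 c4@9 c3@16, authorship ...11.2424.....33.

Answer: wikgzeggzzcqlzggzc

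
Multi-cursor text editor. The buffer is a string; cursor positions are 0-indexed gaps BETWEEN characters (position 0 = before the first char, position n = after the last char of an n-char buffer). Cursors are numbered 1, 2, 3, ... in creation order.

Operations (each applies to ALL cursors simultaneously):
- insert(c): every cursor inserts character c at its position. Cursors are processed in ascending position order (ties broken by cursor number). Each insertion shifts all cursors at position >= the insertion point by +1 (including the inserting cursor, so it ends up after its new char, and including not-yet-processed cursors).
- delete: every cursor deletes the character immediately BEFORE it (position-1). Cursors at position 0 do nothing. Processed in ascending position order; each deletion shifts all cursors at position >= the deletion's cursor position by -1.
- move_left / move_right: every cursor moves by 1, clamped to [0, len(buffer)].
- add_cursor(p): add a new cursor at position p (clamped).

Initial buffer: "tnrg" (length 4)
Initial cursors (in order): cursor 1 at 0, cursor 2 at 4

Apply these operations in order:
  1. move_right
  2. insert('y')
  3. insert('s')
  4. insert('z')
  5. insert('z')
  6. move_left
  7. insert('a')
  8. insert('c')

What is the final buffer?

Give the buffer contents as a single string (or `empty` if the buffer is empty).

Answer: tyszacznrgyszacz

Derivation:
After op 1 (move_right): buffer="tnrg" (len 4), cursors c1@1 c2@4, authorship ....
After op 2 (insert('y')): buffer="tynrgy" (len 6), cursors c1@2 c2@6, authorship .1...2
After op 3 (insert('s')): buffer="tysnrgys" (len 8), cursors c1@3 c2@8, authorship .11...22
After op 4 (insert('z')): buffer="tysznrgysz" (len 10), cursors c1@4 c2@10, authorship .111...222
After op 5 (insert('z')): buffer="tyszznrgyszz" (len 12), cursors c1@5 c2@12, authorship .1111...2222
After op 6 (move_left): buffer="tyszznrgyszz" (len 12), cursors c1@4 c2@11, authorship .1111...2222
After op 7 (insert('a')): buffer="tyszaznrgyszaz" (len 14), cursors c1@5 c2@13, authorship .11111...22222
After op 8 (insert('c')): buffer="tyszacznrgyszacz" (len 16), cursors c1@6 c2@15, authorship .111111...222222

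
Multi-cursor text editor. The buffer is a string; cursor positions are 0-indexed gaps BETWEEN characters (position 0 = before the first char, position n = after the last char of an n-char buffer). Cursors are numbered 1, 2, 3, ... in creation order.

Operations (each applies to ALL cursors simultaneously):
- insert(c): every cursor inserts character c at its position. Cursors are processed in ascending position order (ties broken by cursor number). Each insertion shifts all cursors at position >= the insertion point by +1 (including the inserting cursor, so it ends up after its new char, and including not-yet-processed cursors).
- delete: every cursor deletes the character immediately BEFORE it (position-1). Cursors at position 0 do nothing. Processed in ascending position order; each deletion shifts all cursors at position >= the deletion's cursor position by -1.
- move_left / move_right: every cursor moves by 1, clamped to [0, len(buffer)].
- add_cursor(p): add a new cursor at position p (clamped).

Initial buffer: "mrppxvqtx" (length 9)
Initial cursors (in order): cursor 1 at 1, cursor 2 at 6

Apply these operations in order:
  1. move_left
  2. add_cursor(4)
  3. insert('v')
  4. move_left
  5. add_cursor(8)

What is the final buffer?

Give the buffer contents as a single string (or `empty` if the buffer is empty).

Answer: vmrppvxvvqtx

Derivation:
After op 1 (move_left): buffer="mrppxvqtx" (len 9), cursors c1@0 c2@5, authorship .........
After op 2 (add_cursor(4)): buffer="mrppxvqtx" (len 9), cursors c1@0 c3@4 c2@5, authorship .........
After op 3 (insert('v')): buffer="vmrppvxvvqtx" (len 12), cursors c1@1 c3@6 c2@8, authorship 1....3.2....
After op 4 (move_left): buffer="vmrppvxvvqtx" (len 12), cursors c1@0 c3@5 c2@7, authorship 1....3.2....
After op 5 (add_cursor(8)): buffer="vmrppvxvvqtx" (len 12), cursors c1@0 c3@5 c2@7 c4@8, authorship 1....3.2....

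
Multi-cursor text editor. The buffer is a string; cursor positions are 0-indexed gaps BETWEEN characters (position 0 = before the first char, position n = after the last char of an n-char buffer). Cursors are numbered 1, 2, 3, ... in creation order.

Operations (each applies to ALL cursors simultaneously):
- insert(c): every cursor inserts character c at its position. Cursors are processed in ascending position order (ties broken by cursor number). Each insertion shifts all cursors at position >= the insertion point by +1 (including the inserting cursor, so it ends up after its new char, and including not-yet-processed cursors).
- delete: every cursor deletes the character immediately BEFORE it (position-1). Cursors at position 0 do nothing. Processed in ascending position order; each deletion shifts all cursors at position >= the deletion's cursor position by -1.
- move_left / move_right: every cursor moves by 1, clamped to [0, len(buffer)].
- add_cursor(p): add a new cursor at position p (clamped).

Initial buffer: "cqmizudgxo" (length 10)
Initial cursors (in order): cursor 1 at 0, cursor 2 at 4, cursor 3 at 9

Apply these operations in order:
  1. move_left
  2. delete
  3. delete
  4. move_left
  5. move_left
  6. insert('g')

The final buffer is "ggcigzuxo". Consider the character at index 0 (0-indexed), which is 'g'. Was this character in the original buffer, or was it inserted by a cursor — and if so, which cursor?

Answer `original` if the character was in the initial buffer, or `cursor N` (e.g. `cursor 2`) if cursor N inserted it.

After op 1 (move_left): buffer="cqmizudgxo" (len 10), cursors c1@0 c2@3 c3@8, authorship ..........
After op 2 (delete): buffer="cqizudxo" (len 8), cursors c1@0 c2@2 c3@6, authorship ........
After op 3 (delete): buffer="cizuxo" (len 6), cursors c1@0 c2@1 c3@4, authorship ......
After op 4 (move_left): buffer="cizuxo" (len 6), cursors c1@0 c2@0 c3@3, authorship ......
After op 5 (move_left): buffer="cizuxo" (len 6), cursors c1@0 c2@0 c3@2, authorship ......
After op 6 (insert('g')): buffer="ggcigzuxo" (len 9), cursors c1@2 c2@2 c3@5, authorship 12..3....
Authorship (.=original, N=cursor N): 1 2 . . 3 . . . .
Index 0: author = 1

Answer: cursor 1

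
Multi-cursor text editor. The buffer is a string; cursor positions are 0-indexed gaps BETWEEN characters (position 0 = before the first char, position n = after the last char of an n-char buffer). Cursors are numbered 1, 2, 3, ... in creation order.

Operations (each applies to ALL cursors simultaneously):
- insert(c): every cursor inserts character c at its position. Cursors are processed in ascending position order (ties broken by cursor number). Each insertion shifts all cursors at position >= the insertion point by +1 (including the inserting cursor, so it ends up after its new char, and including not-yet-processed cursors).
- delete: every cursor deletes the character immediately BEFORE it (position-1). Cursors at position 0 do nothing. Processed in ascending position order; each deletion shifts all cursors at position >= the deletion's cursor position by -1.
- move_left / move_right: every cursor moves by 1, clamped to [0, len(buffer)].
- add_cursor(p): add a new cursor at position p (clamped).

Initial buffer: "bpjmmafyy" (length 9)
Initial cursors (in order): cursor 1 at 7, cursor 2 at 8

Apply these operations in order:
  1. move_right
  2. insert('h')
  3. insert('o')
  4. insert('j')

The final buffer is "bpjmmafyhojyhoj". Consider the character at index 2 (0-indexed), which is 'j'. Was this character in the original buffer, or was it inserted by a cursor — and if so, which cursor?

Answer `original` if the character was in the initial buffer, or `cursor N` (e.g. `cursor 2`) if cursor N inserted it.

After op 1 (move_right): buffer="bpjmmafyy" (len 9), cursors c1@8 c2@9, authorship .........
After op 2 (insert('h')): buffer="bpjmmafyhyh" (len 11), cursors c1@9 c2@11, authorship ........1.2
After op 3 (insert('o')): buffer="bpjmmafyhoyho" (len 13), cursors c1@10 c2@13, authorship ........11.22
After op 4 (insert('j')): buffer="bpjmmafyhojyhoj" (len 15), cursors c1@11 c2@15, authorship ........111.222
Authorship (.=original, N=cursor N): . . . . . . . . 1 1 1 . 2 2 2
Index 2: author = original

Answer: original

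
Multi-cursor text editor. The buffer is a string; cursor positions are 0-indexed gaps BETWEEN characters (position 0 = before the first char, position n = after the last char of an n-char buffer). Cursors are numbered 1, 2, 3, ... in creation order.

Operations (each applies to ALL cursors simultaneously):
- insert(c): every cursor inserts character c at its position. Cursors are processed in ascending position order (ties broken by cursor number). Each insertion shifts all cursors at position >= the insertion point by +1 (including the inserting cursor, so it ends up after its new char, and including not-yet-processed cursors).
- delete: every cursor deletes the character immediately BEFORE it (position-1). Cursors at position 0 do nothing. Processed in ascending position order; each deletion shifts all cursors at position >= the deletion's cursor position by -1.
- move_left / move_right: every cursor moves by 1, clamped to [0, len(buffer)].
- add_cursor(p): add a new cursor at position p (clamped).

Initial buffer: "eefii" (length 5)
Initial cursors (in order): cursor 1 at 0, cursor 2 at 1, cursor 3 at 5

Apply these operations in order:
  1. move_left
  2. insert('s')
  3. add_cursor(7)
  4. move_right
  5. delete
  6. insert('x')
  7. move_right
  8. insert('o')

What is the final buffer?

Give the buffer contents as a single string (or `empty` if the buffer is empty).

After op 1 (move_left): buffer="eefii" (len 5), cursors c1@0 c2@0 c3@4, authorship .....
After op 2 (insert('s')): buffer="sseefisi" (len 8), cursors c1@2 c2@2 c3@7, authorship 12....3.
After op 3 (add_cursor(7)): buffer="sseefisi" (len 8), cursors c1@2 c2@2 c3@7 c4@7, authorship 12....3.
After op 4 (move_right): buffer="sseefisi" (len 8), cursors c1@3 c2@3 c3@8 c4@8, authorship 12....3.
After op 5 (delete): buffer="sefi" (len 4), cursors c1@1 c2@1 c3@4 c4@4, authorship 1...
After op 6 (insert('x')): buffer="sxxefixx" (len 8), cursors c1@3 c2@3 c3@8 c4@8, authorship 112...34
After op 7 (move_right): buffer="sxxefixx" (len 8), cursors c1@4 c2@4 c3@8 c4@8, authorship 112...34
After op 8 (insert('o')): buffer="sxxeoofixxoo" (len 12), cursors c1@6 c2@6 c3@12 c4@12, authorship 112.12..3434

Answer: sxxeoofixxoo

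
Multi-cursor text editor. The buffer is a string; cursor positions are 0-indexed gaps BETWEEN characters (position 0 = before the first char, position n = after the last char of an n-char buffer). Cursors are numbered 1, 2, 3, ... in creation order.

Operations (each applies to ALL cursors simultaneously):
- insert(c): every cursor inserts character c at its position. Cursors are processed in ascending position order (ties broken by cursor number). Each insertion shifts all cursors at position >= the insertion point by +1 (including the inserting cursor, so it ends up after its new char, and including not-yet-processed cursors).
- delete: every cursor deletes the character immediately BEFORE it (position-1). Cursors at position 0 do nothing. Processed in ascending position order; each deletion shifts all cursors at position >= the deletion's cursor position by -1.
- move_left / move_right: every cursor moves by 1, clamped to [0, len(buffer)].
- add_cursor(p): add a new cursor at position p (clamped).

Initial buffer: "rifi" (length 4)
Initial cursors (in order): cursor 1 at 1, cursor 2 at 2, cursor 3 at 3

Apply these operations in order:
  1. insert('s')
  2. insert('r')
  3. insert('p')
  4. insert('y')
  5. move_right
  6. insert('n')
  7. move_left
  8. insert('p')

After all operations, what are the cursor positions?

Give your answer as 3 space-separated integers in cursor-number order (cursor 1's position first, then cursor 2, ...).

Answer: 7 14 21

Derivation:
After op 1 (insert('s')): buffer="rsisfsi" (len 7), cursors c1@2 c2@4 c3@6, authorship .1.2.3.
After op 2 (insert('r')): buffer="rsrisrfsri" (len 10), cursors c1@3 c2@6 c3@9, authorship .11.22.33.
After op 3 (insert('p')): buffer="rsrpisrpfsrpi" (len 13), cursors c1@4 c2@8 c3@12, authorship .111.222.333.
After op 4 (insert('y')): buffer="rsrpyisrpyfsrpyi" (len 16), cursors c1@5 c2@10 c3@15, authorship .1111.2222.3333.
After op 5 (move_right): buffer="rsrpyisrpyfsrpyi" (len 16), cursors c1@6 c2@11 c3@16, authorship .1111.2222.3333.
After op 6 (insert('n')): buffer="rsrpyinsrpyfnsrpyin" (len 19), cursors c1@7 c2@13 c3@19, authorship .1111.12222.23333.3
After op 7 (move_left): buffer="rsrpyinsrpyfnsrpyin" (len 19), cursors c1@6 c2@12 c3@18, authorship .1111.12222.23333.3
After op 8 (insert('p')): buffer="rsrpyipnsrpyfpnsrpyipn" (len 22), cursors c1@7 c2@14 c3@21, authorship .1111.112222.223333.33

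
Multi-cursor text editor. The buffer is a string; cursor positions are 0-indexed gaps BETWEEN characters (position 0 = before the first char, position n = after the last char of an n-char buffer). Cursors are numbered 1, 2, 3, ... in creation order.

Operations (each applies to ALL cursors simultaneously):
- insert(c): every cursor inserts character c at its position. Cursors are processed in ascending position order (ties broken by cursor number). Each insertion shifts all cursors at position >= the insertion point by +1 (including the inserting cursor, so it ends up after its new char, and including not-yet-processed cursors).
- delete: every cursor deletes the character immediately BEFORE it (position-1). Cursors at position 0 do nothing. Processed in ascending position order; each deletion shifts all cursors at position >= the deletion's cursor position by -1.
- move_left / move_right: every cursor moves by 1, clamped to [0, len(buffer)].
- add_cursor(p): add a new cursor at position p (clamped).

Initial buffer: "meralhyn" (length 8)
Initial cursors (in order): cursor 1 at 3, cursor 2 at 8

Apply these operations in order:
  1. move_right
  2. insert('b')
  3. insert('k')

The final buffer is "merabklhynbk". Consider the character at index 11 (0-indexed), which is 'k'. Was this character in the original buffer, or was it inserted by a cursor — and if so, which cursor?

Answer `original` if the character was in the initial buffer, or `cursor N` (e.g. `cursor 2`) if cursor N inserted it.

Answer: cursor 2

Derivation:
After op 1 (move_right): buffer="meralhyn" (len 8), cursors c1@4 c2@8, authorship ........
After op 2 (insert('b')): buffer="merablhynb" (len 10), cursors c1@5 c2@10, authorship ....1....2
After op 3 (insert('k')): buffer="merabklhynbk" (len 12), cursors c1@6 c2@12, authorship ....11....22
Authorship (.=original, N=cursor N): . . . . 1 1 . . . . 2 2
Index 11: author = 2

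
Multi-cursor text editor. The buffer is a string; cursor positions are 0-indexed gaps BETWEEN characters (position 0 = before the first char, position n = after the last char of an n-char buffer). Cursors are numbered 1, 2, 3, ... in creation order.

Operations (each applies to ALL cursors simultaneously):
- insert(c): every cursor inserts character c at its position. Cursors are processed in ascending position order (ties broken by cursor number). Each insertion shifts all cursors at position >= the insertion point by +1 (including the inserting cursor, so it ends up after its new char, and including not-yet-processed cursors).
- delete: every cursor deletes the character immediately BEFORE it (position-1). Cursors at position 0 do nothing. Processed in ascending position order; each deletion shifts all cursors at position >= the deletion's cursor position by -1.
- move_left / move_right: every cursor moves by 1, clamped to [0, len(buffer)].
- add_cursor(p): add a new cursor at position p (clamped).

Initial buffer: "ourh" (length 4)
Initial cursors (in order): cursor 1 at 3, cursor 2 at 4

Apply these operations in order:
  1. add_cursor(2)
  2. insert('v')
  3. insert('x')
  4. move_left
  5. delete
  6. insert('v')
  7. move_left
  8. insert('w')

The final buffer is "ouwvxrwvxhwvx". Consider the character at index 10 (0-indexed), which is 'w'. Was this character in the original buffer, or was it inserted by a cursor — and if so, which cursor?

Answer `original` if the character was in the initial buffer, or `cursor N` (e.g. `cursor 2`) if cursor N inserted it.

After op 1 (add_cursor(2)): buffer="ourh" (len 4), cursors c3@2 c1@3 c2@4, authorship ....
After op 2 (insert('v')): buffer="ouvrvhv" (len 7), cursors c3@3 c1@5 c2@7, authorship ..3.1.2
After op 3 (insert('x')): buffer="ouvxrvxhvx" (len 10), cursors c3@4 c1@7 c2@10, authorship ..33.11.22
After op 4 (move_left): buffer="ouvxrvxhvx" (len 10), cursors c3@3 c1@6 c2@9, authorship ..33.11.22
After op 5 (delete): buffer="ouxrxhx" (len 7), cursors c3@2 c1@4 c2@6, authorship ..3.1.2
After op 6 (insert('v')): buffer="ouvxrvxhvx" (len 10), cursors c3@3 c1@6 c2@9, authorship ..33.11.22
After op 7 (move_left): buffer="ouvxrvxhvx" (len 10), cursors c3@2 c1@5 c2@8, authorship ..33.11.22
After op 8 (insert('w')): buffer="ouwvxrwvxhwvx" (len 13), cursors c3@3 c1@7 c2@11, authorship ..333.111.222
Authorship (.=original, N=cursor N): . . 3 3 3 . 1 1 1 . 2 2 2
Index 10: author = 2

Answer: cursor 2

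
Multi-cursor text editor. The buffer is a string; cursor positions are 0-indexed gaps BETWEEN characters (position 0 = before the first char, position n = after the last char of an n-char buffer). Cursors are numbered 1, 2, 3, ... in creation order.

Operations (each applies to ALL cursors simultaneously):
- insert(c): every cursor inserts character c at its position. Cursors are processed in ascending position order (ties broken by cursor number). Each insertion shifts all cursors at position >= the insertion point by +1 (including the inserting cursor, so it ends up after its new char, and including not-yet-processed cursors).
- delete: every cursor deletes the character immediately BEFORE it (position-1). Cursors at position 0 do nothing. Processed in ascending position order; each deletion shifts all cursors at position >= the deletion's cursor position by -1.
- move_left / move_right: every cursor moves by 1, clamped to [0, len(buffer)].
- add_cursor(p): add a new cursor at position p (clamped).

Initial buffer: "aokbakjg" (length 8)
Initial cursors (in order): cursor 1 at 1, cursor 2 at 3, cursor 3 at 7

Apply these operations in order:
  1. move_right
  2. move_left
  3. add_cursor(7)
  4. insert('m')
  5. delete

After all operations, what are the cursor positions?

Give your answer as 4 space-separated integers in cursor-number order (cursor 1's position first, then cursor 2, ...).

Answer: 1 3 7 7

Derivation:
After op 1 (move_right): buffer="aokbakjg" (len 8), cursors c1@2 c2@4 c3@8, authorship ........
After op 2 (move_left): buffer="aokbakjg" (len 8), cursors c1@1 c2@3 c3@7, authorship ........
After op 3 (add_cursor(7)): buffer="aokbakjg" (len 8), cursors c1@1 c2@3 c3@7 c4@7, authorship ........
After op 4 (insert('m')): buffer="amokmbakjmmg" (len 12), cursors c1@2 c2@5 c3@11 c4@11, authorship .1..2....34.
After op 5 (delete): buffer="aokbakjg" (len 8), cursors c1@1 c2@3 c3@7 c4@7, authorship ........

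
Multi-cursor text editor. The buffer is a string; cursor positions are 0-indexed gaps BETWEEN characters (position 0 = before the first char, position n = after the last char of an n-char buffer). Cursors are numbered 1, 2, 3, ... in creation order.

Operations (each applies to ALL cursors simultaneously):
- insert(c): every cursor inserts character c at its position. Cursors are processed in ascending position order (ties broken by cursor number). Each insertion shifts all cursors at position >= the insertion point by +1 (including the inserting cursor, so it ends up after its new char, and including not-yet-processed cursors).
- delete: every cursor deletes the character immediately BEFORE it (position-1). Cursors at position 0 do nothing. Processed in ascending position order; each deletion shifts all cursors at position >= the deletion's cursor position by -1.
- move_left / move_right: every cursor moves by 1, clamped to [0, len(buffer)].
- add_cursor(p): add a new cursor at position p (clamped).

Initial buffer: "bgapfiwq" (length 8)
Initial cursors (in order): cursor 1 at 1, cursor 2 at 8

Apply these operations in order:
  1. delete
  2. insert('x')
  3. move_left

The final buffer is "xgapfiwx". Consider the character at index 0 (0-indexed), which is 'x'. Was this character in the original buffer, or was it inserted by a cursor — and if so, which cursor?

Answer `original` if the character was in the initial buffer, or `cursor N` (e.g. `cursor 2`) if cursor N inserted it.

After op 1 (delete): buffer="gapfiw" (len 6), cursors c1@0 c2@6, authorship ......
After op 2 (insert('x')): buffer="xgapfiwx" (len 8), cursors c1@1 c2@8, authorship 1......2
After op 3 (move_left): buffer="xgapfiwx" (len 8), cursors c1@0 c2@7, authorship 1......2
Authorship (.=original, N=cursor N): 1 . . . . . . 2
Index 0: author = 1

Answer: cursor 1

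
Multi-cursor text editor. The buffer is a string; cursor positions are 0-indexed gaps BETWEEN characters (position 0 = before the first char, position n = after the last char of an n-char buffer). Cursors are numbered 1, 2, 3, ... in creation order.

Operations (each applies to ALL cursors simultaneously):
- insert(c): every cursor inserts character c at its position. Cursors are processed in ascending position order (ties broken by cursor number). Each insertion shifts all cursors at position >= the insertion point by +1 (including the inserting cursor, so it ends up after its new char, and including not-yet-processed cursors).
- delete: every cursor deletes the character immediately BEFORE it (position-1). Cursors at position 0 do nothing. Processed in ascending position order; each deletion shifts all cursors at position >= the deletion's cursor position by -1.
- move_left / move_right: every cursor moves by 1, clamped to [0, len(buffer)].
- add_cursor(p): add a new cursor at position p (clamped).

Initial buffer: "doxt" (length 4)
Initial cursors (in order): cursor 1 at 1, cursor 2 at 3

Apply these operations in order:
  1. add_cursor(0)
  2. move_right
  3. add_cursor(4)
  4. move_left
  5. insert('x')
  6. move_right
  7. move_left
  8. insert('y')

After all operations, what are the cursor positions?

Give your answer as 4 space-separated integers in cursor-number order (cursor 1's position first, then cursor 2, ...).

After op 1 (add_cursor(0)): buffer="doxt" (len 4), cursors c3@0 c1@1 c2@3, authorship ....
After op 2 (move_right): buffer="doxt" (len 4), cursors c3@1 c1@2 c2@4, authorship ....
After op 3 (add_cursor(4)): buffer="doxt" (len 4), cursors c3@1 c1@2 c2@4 c4@4, authorship ....
After op 4 (move_left): buffer="doxt" (len 4), cursors c3@0 c1@1 c2@3 c4@3, authorship ....
After op 5 (insert('x')): buffer="xdxoxxxt" (len 8), cursors c3@1 c1@3 c2@7 c4@7, authorship 3.1..24.
After op 6 (move_right): buffer="xdxoxxxt" (len 8), cursors c3@2 c1@4 c2@8 c4@8, authorship 3.1..24.
After op 7 (move_left): buffer="xdxoxxxt" (len 8), cursors c3@1 c1@3 c2@7 c4@7, authorship 3.1..24.
After op 8 (insert('y')): buffer="xydxyoxxxyyt" (len 12), cursors c3@2 c1@5 c2@11 c4@11, authorship 33.11..2424.

Answer: 5 11 2 11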